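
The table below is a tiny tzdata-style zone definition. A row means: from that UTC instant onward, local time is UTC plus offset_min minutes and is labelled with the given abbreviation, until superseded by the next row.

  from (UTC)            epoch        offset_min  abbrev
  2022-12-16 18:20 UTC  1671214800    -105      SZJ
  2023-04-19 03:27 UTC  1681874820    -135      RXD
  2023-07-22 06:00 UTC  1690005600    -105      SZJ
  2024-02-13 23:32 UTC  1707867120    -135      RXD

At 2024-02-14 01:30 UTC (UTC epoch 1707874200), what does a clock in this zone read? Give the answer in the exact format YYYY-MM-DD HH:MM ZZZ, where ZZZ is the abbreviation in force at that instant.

2024-02-13 23:15 RXD

Query: 2024-02-14 01:30 UTC
Rule 4/4 (RXD, -02:15): 2024-02-13 23:32 UTC ≤ query < +∞
1·60 + 30 - 135 = -45 min
-45 = -1·1440 + 1395; 1395 = 23·60 + 15 → 23:15, 2024-02-14 - 1 day = 2024-02-13
→ 2024-02-13 23:15 RXD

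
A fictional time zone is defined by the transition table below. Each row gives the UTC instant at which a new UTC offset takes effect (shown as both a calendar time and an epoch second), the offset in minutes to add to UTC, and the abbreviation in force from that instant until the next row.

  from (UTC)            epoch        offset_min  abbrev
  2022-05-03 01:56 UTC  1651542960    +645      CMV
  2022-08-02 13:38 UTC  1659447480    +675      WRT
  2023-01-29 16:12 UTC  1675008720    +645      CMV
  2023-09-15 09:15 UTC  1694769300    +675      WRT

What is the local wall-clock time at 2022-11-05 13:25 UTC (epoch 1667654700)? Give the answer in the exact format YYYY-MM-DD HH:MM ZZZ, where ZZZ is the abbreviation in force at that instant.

Query: 2022-11-05 13:25 UTC
Rule 2/4 (WRT, +11:15): 2022-08-02 13:38 UTC ≤ query < 2023-01-29 16:12 UTC
13·60 + 25 + 675 = 1480 min
1480 = 1·1440 + 40; 40 = 0·60 + 40 → 00:40, 2022-11-05 + 1 day = 2022-11-06
→ 2022-11-06 00:40 WRT

2022-11-06 00:40 WRT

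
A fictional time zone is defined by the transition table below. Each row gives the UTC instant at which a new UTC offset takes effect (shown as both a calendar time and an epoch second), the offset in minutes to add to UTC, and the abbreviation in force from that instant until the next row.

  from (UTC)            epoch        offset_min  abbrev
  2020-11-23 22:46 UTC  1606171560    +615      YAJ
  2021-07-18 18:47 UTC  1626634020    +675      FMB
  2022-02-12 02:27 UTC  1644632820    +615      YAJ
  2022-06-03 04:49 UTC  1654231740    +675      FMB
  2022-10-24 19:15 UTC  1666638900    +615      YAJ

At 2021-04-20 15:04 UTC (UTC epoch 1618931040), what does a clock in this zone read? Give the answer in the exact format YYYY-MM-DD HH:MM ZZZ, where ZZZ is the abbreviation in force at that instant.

Query: 2021-04-20 15:04 UTC
Rule 1/5 (YAJ, +10:15): 2020-11-23 22:46 UTC ≤ query < 2021-07-18 18:47 UTC
15·60 + 4 + 615 = 1519 min
1519 = 1·1440 + 79; 79 = 1·60 + 19 → 01:19, 2021-04-20 + 1 day = 2021-04-21
→ 2021-04-21 01:19 YAJ

2021-04-21 01:19 YAJ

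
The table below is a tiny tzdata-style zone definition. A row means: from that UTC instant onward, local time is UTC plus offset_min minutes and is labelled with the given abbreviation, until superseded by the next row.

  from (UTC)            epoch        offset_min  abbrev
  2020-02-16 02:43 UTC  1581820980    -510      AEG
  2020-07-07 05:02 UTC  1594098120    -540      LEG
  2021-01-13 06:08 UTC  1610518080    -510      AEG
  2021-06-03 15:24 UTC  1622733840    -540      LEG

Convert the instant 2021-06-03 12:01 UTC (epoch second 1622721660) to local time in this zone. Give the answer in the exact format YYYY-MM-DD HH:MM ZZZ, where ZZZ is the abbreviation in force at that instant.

2021-06-03 03:31 AEG

Query: 2021-06-03 12:01 UTC
Rule 3/4 (AEG, -08:30): 2021-01-13 06:08 UTC ≤ query < 2021-06-03 15:24 UTC
12·60 + 1 - 510 = 211 min
211 = 0·1440 + 211; 211 = 3·60 + 31 → 03:31, same day
→ 2021-06-03 03:31 AEG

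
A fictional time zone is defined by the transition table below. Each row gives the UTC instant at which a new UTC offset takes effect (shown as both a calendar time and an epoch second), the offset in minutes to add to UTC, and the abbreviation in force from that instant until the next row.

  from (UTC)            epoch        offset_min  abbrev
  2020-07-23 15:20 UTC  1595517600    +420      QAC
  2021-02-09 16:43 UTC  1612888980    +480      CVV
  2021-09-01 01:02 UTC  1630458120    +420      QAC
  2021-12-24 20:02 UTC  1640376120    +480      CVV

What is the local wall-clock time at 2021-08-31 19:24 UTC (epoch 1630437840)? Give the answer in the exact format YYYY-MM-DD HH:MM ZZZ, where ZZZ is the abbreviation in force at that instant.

2021-09-01 03:24 CVV

Query: 2021-08-31 19:24 UTC
Rule 2/4 (CVV, +08:00): 2021-02-09 16:43 UTC ≤ query < 2021-09-01 01:02 UTC
19·60 + 24 + 480 = 1644 min
1644 = 1·1440 + 204; 204 = 3·60 + 24 → 03:24, 2021-08-31 + 1 day = 2021-09-01
→ 2021-09-01 03:24 CVV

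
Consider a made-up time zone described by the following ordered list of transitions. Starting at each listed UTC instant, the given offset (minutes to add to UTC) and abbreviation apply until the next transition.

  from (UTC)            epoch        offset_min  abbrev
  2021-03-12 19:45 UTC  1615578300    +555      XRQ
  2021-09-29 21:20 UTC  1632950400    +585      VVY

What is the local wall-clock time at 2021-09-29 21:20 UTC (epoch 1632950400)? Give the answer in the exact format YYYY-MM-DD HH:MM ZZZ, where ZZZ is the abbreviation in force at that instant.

2021-09-30 07:05 VVY

Query: 2021-09-29 21:20 UTC
Rule 2/2 (VVY, +09:45): 2021-09-29 21:20 UTC ≤ query < +∞
21·60 + 20 + 585 = 1865 min
1865 = 1·1440 + 425; 425 = 7·60 + 5 → 07:05, 2021-09-29 + 1 day = 2021-09-30
→ 2021-09-30 07:05 VVY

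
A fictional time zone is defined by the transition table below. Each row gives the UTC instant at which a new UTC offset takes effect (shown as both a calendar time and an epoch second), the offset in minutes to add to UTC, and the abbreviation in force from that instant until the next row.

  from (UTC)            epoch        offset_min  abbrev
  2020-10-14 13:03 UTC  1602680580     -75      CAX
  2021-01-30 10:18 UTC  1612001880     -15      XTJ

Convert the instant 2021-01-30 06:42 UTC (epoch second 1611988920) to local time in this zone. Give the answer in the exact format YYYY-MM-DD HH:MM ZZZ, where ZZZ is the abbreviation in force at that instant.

Query: 2021-01-30 06:42 UTC
Rule 1/2 (CAX, -01:15): 2020-10-14 13:03 UTC ≤ query < 2021-01-30 10:18 UTC
6·60 + 42 - 75 = 327 min
327 = 0·1440 + 327; 327 = 5·60 + 27 → 05:27, same day
→ 2021-01-30 05:27 CAX

2021-01-30 05:27 CAX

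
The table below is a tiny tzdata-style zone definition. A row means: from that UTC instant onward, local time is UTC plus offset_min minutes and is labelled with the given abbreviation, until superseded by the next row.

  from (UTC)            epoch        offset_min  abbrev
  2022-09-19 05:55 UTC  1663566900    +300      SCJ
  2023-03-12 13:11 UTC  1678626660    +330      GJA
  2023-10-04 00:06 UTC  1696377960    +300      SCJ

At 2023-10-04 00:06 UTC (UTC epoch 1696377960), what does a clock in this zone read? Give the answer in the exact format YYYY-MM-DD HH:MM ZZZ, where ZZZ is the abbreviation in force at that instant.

2023-10-04 05:06 SCJ

Query: 2023-10-04 00:06 UTC
Rule 3/3 (SCJ, +05:00): 2023-10-04 00:06 UTC ≤ query < +∞
0·60 + 6 + 300 = 306 min
306 = 0·1440 + 306; 306 = 5·60 + 6 → 05:06, same day
→ 2023-10-04 05:06 SCJ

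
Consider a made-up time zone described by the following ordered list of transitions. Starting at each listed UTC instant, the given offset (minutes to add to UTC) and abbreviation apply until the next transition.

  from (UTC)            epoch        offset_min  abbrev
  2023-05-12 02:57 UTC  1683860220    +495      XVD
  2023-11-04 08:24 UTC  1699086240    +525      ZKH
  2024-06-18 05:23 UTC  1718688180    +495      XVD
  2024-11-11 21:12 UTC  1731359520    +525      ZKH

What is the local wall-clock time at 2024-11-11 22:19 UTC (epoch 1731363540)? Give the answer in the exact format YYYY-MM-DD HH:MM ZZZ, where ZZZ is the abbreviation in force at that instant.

2024-11-12 07:04 ZKH

Query: 2024-11-11 22:19 UTC
Rule 4/4 (ZKH, +08:45): 2024-11-11 21:12 UTC ≤ query < +∞
22·60 + 19 + 525 = 1864 min
1864 = 1·1440 + 424; 424 = 7·60 + 4 → 07:04, 2024-11-11 + 1 day = 2024-11-12
→ 2024-11-12 07:04 ZKH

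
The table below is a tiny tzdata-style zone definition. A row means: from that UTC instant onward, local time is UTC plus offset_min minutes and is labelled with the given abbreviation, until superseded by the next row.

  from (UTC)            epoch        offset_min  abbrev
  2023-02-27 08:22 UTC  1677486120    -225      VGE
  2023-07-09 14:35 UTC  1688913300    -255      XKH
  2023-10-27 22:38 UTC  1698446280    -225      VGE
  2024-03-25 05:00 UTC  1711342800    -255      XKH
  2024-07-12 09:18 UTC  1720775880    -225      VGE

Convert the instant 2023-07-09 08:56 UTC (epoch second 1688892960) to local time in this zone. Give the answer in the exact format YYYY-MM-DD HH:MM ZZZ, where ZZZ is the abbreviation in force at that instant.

2023-07-09 05:11 VGE

Query: 2023-07-09 08:56 UTC
Rule 1/5 (VGE, -03:45): 2023-02-27 08:22 UTC ≤ query < 2023-07-09 14:35 UTC
8·60 + 56 - 225 = 311 min
311 = 0·1440 + 311; 311 = 5·60 + 11 → 05:11, same day
→ 2023-07-09 05:11 VGE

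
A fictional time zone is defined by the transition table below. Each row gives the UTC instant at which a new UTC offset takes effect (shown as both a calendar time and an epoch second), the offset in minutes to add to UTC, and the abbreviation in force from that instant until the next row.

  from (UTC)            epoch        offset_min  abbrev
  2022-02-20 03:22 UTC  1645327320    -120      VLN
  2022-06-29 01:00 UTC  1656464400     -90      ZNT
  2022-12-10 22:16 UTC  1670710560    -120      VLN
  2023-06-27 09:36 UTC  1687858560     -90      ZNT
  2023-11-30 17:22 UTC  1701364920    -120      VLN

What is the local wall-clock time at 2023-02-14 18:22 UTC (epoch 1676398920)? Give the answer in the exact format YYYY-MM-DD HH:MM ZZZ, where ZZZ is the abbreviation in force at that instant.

2023-02-14 16:22 VLN

Query: 2023-02-14 18:22 UTC
Rule 3/5 (VLN, -02:00): 2022-12-10 22:16 UTC ≤ query < 2023-06-27 09:36 UTC
18·60 + 22 - 120 = 982 min
982 = 0·1440 + 982; 982 = 16·60 + 22 → 16:22, same day
→ 2023-02-14 16:22 VLN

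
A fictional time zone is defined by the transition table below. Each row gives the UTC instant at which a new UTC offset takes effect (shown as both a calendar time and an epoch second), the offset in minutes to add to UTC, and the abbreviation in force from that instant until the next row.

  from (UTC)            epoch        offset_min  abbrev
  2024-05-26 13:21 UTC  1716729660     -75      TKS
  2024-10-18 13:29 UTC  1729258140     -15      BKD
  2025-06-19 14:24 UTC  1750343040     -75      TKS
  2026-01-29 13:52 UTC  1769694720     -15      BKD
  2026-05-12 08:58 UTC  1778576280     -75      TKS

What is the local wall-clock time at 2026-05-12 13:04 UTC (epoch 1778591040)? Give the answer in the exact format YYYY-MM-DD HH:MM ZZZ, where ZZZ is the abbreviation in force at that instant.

2026-05-12 11:49 TKS

Query: 2026-05-12 13:04 UTC
Rule 5/5 (TKS, -01:15): 2026-05-12 08:58 UTC ≤ query < +∞
13·60 + 4 - 75 = 709 min
709 = 0·1440 + 709; 709 = 11·60 + 49 → 11:49, same day
→ 2026-05-12 11:49 TKS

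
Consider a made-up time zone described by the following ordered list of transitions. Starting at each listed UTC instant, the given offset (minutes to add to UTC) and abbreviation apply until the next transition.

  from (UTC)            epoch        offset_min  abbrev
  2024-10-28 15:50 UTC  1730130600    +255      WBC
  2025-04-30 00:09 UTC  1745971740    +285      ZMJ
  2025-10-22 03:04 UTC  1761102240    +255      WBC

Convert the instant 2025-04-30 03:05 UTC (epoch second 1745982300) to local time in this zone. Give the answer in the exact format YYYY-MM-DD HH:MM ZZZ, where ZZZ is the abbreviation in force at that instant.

Query: 2025-04-30 03:05 UTC
Rule 2/3 (ZMJ, +04:45): 2025-04-30 00:09 UTC ≤ query < 2025-10-22 03:04 UTC
3·60 + 5 + 285 = 470 min
470 = 0·1440 + 470; 470 = 7·60 + 50 → 07:50, same day
→ 2025-04-30 07:50 ZMJ

2025-04-30 07:50 ZMJ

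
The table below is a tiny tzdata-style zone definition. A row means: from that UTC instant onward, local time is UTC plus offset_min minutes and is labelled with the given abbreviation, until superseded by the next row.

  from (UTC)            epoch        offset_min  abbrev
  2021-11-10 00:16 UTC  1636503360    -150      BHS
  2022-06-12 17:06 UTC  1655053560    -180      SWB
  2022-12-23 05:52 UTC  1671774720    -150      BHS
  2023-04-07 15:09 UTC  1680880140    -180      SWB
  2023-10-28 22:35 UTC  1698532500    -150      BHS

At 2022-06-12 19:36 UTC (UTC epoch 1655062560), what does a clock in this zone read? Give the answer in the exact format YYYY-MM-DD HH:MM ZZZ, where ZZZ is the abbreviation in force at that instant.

2022-06-12 16:36 SWB

Query: 2022-06-12 19:36 UTC
Rule 2/5 (SWB, -03:00): 2022-06-12 17:06 UTC ≤ query < 2022-12-23 05:52 UTC
19·60 + 36 - 180 = 996 min
996 = 0·1440 + 996; 996 = 16·60 + 36 → 16:36, same day
→ 2022-06-12 16:36 SWB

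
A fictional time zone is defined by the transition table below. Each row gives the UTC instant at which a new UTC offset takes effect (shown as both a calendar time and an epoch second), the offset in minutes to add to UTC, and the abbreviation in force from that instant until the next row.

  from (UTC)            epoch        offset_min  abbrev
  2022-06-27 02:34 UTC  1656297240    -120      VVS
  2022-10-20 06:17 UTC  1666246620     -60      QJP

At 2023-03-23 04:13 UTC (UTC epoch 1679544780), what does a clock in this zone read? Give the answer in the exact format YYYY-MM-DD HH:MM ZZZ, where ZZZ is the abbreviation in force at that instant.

Query: 2023-03-23 04:13 UTC
Rule 2/2 (QJP, -01:00): 2022-10-20 06:17 UTC ≤ query < +∞
4·60 + 13 - 60 = 193 min
193 = 0·1440 + 193; 193 = 3·60 + 13 → 03:13, same day
→ 2023-03-23 03:13 QJP

2023-03-23 03:13 QJP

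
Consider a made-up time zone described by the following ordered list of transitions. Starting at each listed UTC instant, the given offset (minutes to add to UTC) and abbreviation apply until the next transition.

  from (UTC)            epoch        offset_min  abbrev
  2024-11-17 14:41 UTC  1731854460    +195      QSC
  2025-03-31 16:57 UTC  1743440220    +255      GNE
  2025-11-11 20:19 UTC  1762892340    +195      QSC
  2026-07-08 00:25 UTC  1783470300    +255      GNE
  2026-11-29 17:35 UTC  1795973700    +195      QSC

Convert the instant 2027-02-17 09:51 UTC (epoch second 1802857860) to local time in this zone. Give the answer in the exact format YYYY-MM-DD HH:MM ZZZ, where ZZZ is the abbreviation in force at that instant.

Query: 2027-02-17 09:51 UTC
Rule 5/5 (QSC, +03:15): 2026-11-29 17:35 UTC ≤ query < +∞
9·60 + 51 + 195 = 786 min
786 = 0·1440 + 786; 786 = 13·60 + 6 → 13:06, same day
→ 2027-02-17 13:06 QSC

2027-02-17 13:06 QSC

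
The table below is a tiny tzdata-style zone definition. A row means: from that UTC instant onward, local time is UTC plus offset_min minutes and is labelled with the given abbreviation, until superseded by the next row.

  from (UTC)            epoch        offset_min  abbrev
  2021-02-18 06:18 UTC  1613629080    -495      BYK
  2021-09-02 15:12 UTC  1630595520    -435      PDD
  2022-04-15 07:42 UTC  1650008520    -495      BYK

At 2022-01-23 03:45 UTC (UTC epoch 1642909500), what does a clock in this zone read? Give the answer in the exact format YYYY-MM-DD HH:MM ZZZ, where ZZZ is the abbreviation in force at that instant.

2022-01-22 20:30 PDD

Query: 2022-01-23 03:45 UTC
Rule 2/3 (PDD, -07:15): 2021-09-02 15:12 UTC ≤ query < 2022-04-15 07:42 UTC
3·60 + 45 - 435 = -210 min
-210 = -1·1440 + 1230; 1230 = 20·60 + 30 → 20:30, 2022-01-23 - 1 day = 2022-01-22
→ 2022-01-22 20:30 PDD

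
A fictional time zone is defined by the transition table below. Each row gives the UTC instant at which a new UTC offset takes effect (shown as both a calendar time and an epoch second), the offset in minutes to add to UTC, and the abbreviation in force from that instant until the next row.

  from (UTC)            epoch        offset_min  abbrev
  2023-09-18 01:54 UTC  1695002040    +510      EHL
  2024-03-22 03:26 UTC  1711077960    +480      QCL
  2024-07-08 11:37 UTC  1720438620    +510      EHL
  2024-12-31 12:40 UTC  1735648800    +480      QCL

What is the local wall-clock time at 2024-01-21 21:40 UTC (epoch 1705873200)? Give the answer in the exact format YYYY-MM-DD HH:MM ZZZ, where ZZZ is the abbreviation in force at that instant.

Query: 2024-01-21 21:40 UTC
Rule 1/4 (EHL, +08:30): 2023-09-18 01:54 UTC ≤ query < 2024-03-22 03:26 UTC
21·60 + 40 + 510 = 1810 min
1810 = 1·1440 + 370; 370 = 6·60 + 10 → 06:10, 2024-01-21 + 1 day = 2024-01-22
→ 2024-01-22 06:10 EHL

2024-01-22 06:10 EHL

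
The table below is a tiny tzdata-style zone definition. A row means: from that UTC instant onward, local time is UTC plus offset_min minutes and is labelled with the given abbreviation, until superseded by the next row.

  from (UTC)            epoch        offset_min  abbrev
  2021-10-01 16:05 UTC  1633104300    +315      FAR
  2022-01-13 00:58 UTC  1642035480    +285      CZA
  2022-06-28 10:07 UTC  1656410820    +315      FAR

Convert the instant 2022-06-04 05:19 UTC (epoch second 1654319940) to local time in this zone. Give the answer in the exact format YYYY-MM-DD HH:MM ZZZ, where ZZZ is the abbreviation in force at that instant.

Query: 2022-06-04 05:19 UTC
Rule 2/3 (CZA, +04:45): 2022-01-13 00:58 UTC ≤ query < 2022-06-28 10:07 UTC
5·60 + 19 + 285 = 604 min
604 = 0·1440 + 604; 604 = 10·60 + 4 → 10:04, same day
→ 2022-06-04 10:04 CZA

2022-06-04 10:04 CZA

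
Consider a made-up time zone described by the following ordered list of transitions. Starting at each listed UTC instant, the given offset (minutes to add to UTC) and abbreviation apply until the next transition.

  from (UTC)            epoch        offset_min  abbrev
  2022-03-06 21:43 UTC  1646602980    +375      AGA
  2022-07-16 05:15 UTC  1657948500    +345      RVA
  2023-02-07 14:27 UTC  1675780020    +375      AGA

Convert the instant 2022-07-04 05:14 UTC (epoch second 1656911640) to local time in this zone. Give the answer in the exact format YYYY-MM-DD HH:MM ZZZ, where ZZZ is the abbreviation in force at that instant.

2022-07-04 11:29 AGA

Query: 2022-07-04 05:14 UTC
Rule 1/3 (AGA, +06:15): 2022-03-06 21:43 UTC ≤ query < 2022-07-16 05:15 UTC
5·60 + 14 + 375 = 689 min
689 = 0·1440 + 689; 689 = 11·60 + 29 → 11:29, same day
→ 2022-07-04 11:29 AGA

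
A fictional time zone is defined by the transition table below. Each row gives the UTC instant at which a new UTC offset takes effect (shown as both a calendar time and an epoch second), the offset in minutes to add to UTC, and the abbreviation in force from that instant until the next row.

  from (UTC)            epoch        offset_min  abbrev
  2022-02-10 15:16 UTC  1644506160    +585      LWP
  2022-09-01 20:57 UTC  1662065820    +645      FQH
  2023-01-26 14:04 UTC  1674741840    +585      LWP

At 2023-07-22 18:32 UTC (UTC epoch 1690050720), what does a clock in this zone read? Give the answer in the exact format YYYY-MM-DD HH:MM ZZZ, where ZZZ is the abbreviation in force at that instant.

Query: 2023-07-22 18:32 UTC
Rule 3/3 (LWP, +09:45): 2023-01-26 14:04 UTC ≤ query < +∞
18·60 + 32 + 585 = 1697 min
1697 = 1·1440 + 257; 257 = 4·60 + 17 → 04:17, 2023-07-22 + 1 day = 2023-07-23
→ 2023-07-23 04:17 LWP

2023-07-23 04:17 LWP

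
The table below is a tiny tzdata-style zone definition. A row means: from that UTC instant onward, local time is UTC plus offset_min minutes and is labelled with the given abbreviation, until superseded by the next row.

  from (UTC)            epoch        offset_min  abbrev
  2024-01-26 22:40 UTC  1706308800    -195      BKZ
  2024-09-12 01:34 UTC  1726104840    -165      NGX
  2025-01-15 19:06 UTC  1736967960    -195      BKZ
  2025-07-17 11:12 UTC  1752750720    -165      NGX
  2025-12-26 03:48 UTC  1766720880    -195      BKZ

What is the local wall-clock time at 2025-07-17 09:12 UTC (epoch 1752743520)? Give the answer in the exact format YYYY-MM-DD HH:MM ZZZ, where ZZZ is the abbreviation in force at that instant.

Query: 2025-07-17 09:12 UTC
Rule 3/5 (BKZ, -03:15): 2025-01-15 19:06 UTC ≤ query < 2025-07-17 11:12 UTC
9·60 + 12 - 195 = 357 min
357 = 0·1440 + 357; 357 = 5·60 + 57 → 05:57, same day
→ 2025-07-17 05:57 BKZ

2025-07-17 05:57 BKZ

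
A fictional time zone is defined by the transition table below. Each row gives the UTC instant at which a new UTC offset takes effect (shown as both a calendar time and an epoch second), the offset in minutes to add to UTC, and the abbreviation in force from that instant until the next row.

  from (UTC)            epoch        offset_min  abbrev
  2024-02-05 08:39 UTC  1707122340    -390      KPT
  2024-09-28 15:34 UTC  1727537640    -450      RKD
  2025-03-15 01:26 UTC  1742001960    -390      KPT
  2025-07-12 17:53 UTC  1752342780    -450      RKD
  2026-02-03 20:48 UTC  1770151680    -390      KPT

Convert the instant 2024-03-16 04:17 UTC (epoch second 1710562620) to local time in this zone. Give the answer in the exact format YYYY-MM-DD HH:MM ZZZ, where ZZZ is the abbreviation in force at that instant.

Query: 2024-03-16 04:17 UTC
Rule 1/5 (KPT, -06:30): 2024-02-05 08:39 UTC ≤ query < 2024-09-28 15:34 UTC
4·60 + 17 - 390 = -133 min
-133 = -1·1440 + 1307; 1307 = 21·60 + 47 → 21:47, 2024-03-16 - 1 day = 2024-03-15
→ 2024-03-15 21:47 KPT

2024-03-15 21:47 KPT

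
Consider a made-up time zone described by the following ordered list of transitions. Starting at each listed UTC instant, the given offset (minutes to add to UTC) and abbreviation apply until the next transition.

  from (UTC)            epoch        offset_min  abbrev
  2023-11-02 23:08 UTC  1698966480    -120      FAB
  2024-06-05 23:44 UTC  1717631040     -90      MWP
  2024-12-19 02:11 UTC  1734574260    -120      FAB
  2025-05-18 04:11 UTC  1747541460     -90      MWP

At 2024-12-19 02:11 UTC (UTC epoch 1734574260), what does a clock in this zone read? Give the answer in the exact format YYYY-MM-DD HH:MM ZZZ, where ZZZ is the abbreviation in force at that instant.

2024-12-19 00:11 FAB

Query: 2024-12-19 02:11 UTC
Rule 3/4 (FAB, -02:00): 2024-12-19 02:11 UTC ≤ query < 2025-05-18 04:11 UTC
2·60 + 11 - 120 = 11 min
11 = 0·1440 + 11; 11 = 0·60 + 11 → 00:11, same day
→ 2024-12-19 00:11 FAB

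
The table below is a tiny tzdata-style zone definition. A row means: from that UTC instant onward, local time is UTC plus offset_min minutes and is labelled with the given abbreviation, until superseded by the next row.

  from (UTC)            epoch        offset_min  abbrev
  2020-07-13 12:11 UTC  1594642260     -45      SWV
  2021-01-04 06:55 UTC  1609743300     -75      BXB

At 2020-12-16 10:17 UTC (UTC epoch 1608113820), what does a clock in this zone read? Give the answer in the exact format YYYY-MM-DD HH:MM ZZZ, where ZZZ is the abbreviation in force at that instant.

Query: 2020-12-16 10:17 UTC
Rule 1/2 (SWV, -00:45): 2020-07-13 12:11 UTC ≤ query < 2021-01-04 06:55 UTC
10·60 + 17 - 45 = 572 min
572 = 0·1440 + 572; 572 = 9·60 + 32 → 09:32, same day
→ 2020-12-16 09:32 SWV

2020-12-16 09:32 SWV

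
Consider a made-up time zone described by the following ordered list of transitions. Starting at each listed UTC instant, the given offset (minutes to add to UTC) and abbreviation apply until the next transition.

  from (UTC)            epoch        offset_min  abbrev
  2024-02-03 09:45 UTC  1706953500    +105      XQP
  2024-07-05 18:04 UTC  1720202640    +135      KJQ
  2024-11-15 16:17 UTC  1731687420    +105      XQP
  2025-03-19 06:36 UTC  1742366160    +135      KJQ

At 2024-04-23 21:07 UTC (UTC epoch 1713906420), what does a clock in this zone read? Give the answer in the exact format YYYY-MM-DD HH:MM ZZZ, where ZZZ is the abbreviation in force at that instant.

2024-04-23 22:52 XQP

Query: 2024-04-23 21:07 UTC
Rule 1/4 (XQP, +01:45): 2024-02-03 09:45 UTC ≤ query < 2024-07-05 18:04 UTC
21·60 + 7 + 105 = 1372 min
1372 = 0·1440 + 1372; 1372 = 22·60 + 52 → 22:52, same day
→ 2024-04-23 22:52 XQP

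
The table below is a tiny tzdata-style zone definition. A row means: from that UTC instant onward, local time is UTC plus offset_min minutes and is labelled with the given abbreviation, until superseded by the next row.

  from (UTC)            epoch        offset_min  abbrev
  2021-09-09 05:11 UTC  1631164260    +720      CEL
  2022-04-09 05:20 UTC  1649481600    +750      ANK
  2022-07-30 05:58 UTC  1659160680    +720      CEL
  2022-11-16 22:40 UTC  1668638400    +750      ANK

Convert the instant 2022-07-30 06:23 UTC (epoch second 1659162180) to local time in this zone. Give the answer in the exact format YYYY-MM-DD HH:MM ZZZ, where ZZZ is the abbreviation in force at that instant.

2022-07-30 18:23 CEL

Query: 2022-07-30 06:23 UTC
Rule 3/4 (CEL, +12:00): 2022-07-30 05:58 UTC ≤ query < 2022-11-16 22:40 UTC
6·60 + 23 + 720 = 1103 min
1103 = 0·1440 + 1103; 1103 = 18·60 + 23 → 18:23, same day
→ 2022-07-30 18:23 CEL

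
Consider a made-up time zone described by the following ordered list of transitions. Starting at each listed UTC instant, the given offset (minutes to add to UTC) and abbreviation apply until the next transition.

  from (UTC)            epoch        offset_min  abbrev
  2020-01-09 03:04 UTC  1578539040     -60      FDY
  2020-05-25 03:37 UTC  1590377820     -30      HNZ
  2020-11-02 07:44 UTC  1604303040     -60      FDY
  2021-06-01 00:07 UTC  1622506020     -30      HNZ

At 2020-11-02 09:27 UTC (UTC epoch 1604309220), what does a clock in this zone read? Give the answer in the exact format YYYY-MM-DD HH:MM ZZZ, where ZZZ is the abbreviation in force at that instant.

Query: 2020-11-02 09:27 UTC
Rule 3/4 (FDY, -01:00): 2020-11-02 07:44 UTC ≤ query < 2021-06-01 00:07 UTC
9·60 + 27 - 60 = 507 min
507 = 0·1440 + 507; 507 = 8·60 + 27 → 08:27, same day
→ 2020-11-02 08:27 FDY

2020-11-02 08:27 FDY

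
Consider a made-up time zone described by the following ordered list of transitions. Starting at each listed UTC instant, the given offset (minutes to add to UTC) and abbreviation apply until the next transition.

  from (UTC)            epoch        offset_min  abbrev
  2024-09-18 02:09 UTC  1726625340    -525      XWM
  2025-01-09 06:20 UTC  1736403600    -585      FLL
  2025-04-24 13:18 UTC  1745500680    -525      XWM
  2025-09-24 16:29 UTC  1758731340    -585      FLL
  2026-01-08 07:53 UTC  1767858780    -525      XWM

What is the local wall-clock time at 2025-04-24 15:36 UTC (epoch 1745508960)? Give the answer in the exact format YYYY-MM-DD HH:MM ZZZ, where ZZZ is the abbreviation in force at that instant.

Query: 2025-04-24 15:36 UTC
Rule 3/5 (XWM, -08:45): 2025-04-24 13:18 UTC ≤ query < 2025-09-24 16:29 UTC
15·60 + 36 - 525 = 411 min
411 = 0·1440 + 411; 411 = 6·60 + 51 → 06:51, same day
→ 2025-04-24 06:51 XWM

2025-04-24 06:51 XWM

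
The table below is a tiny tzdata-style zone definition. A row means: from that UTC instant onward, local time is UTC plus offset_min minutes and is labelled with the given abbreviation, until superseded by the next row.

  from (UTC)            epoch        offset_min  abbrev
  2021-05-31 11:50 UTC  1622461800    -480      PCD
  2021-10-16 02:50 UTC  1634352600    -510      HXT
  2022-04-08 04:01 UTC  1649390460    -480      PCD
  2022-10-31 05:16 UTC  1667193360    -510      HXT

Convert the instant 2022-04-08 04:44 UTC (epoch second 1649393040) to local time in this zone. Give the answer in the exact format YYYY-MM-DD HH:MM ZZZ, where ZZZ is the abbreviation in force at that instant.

Query: 2022-04-08 04:44 UTC
Rule 3/4 (PCD, -08:00): 2022-04-08 04:01 UTC ≤ query < 2022-10-31 05:16 UTC
4·60 + 44 - 480 = -196 min
-196 = -1·1440 + 1244; 1244 = 20·60 + 44 → 20:44, 2022-04-08 - 1 day = 2022-04-07
→ 2022-04-07 20:44 PCD

2022-04-07 20:44 PCD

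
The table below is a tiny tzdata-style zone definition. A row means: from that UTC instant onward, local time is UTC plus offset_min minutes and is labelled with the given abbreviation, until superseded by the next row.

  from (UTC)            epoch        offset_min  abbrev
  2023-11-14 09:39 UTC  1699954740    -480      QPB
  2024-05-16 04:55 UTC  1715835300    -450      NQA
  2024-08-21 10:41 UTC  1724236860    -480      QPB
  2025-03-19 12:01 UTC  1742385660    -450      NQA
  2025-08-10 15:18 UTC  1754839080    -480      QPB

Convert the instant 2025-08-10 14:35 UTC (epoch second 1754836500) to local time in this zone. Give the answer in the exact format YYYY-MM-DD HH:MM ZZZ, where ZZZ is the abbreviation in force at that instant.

2025-08-10 07:05 NQA

Query: 2025-08-10 14:35 UTC
Rule 4/5 (NQA, -07:30): 2025-03-19 12:01 UTC ≤ query < 2025-08-10 15:18 UTC
14·60 + 35 - 450 = 425 min
425 = 0·1440 + 425; 425 = 7·60 + 5 → 07:05, same day
→ 2025-08-10 07:05 NQA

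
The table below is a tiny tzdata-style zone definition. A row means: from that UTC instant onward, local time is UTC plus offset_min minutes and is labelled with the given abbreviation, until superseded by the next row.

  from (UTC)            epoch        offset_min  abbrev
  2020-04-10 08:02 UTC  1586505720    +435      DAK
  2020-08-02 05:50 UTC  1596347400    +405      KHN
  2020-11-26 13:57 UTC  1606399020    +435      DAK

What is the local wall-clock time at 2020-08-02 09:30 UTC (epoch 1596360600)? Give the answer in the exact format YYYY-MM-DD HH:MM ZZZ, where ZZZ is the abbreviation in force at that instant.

Query: 2020-08-02 09:30 UTC
Rule 2/3 (KHN, +06:45): 2020-08-02 05:50 UTC ≤ query < 2020-11-26 13:57 UTC
9·60 + 30 + 405 = 975 min
975 = 0·1440 + 975; 975 = 16·60 + 15 → 16:15, same day
→ 2020-08-02 16:15 KHN

2020-08-02 16:15 KHN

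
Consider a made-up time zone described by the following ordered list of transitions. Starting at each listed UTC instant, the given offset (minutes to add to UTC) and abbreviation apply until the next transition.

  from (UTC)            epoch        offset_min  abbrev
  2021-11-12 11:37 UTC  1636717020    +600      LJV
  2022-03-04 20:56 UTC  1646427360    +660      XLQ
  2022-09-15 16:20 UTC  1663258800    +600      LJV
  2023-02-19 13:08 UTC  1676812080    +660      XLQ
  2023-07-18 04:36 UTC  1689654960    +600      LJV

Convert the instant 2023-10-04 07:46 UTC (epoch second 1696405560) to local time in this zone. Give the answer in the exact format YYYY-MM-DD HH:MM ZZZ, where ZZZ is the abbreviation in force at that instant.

2023-10-04 17:46 LJV

Query: 2023-10-04 07:46 UTC
Rule 5/5 (LJV, +10:00): 2023-07-18 04:36 UTC ≤ query < +∞
7·60 + 46 + 600 = 1066 min
1066 = 0·1440 + 1066; 1066 = 17·60 + 46 → 17:46, same day
→ 2023-10-04 17:46 LJV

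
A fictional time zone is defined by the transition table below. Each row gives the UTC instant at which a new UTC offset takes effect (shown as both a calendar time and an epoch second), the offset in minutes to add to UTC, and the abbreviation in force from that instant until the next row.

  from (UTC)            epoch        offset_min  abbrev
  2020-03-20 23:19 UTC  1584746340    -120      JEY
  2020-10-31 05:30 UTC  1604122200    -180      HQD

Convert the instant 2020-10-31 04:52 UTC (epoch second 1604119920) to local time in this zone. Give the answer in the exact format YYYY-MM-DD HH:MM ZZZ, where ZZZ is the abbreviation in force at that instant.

Query: 2020-10-31 04:52 UTC
Rule 1/2 (JEY, -02:00): 2020-03-20 23:19 UTC ≤ query < 2020-10-31 05:30 UTC
4·60 + 52 - 120 = 172 min
172 = 0·1440 + 172; 172 = 2·60 + 52 → 02:52, same day
→ 2020-10-31 02:52 JEY

2020-10-31 02:52 JEY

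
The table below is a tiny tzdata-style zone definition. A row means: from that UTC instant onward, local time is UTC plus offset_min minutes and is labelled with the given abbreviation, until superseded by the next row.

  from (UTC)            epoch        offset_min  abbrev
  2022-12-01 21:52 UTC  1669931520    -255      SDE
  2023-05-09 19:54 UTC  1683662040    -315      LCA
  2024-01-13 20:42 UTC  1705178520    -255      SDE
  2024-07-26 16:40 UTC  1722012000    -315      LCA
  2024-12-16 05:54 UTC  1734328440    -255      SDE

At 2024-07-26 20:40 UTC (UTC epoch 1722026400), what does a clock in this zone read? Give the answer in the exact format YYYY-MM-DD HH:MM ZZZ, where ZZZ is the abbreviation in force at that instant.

2024-07-26 15:25 LCA

Query: 2024-07-26 20:40 UTC
Rule 4/5 (LCA, -05:15): 2024-07-26 16:40 UTC ≤ query < 2024-12-16 05:54 UTC
20·60 + 40 - 315 = 925 min
925 = 0·1440 + 925; 925 = 15·60 + 25 → 15:25, same day
→ 2024-07-26 15:25 LCA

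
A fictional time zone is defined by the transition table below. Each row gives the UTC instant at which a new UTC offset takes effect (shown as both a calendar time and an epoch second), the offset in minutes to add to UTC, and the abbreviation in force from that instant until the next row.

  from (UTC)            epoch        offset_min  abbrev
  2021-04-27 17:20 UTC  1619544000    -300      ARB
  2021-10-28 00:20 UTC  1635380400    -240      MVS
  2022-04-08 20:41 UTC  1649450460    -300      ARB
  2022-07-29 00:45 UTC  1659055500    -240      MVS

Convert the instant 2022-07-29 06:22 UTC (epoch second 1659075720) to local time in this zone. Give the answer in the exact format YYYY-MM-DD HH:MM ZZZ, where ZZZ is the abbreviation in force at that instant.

2022-07-29 02:22 MVS

Query: 2022-07-29 06:22 UTC
Rule 4/4 (MVS, -04:00): 2022-07-29 00:45 UTC ≤ query < +∞
6·60 + 22 - 240 = 142 min
142 = 0·1440 + 142; 142 = 2·60 + 22 → 02:22, same day
→ 2022-07-29 02:22 MVS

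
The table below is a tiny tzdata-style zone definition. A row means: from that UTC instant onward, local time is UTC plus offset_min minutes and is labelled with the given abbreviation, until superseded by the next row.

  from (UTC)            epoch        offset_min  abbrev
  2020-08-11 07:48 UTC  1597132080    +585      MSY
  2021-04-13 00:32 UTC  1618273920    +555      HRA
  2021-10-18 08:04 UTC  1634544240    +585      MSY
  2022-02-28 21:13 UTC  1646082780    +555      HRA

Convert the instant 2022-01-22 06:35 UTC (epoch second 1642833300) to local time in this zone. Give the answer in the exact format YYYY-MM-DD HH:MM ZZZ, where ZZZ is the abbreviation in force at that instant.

2022-01-22 16:20 MSY

Query: 2022-01-22 06:35 UTC
Rule 3/4 (MSY, +09:45): 2021-10-18 08:04 UTC ≤ query < 2022-02-28 21:13 UTC
6·60 + 35 + 585 = 980 min
980 = 0·1440 + 980; 980 = 16·60 + 20 → 16:20, same day
→ 2022-01-22 16:20 MSY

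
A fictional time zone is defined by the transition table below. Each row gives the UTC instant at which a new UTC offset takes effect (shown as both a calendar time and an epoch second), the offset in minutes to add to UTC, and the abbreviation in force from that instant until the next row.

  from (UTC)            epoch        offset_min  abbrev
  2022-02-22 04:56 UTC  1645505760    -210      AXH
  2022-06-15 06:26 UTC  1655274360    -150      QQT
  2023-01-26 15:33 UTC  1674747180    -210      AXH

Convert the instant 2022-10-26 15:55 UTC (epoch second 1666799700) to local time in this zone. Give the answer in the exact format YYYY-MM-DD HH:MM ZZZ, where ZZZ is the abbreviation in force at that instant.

Query: 2022-10-26 15:55 UTC
Rule 2/3 (QQT, -02:30): 2022-06-15 06:26 UTC ≤ query < 2023-01-26 15:33 UTC
15·60 + 55 - 150 = 805 min
805 = 0·1440 + 805; 805 = 13·60 + 25 → 13:25, same day
→ 2022-10-26 13:25 QQT

2022-10-26 13:25 QQT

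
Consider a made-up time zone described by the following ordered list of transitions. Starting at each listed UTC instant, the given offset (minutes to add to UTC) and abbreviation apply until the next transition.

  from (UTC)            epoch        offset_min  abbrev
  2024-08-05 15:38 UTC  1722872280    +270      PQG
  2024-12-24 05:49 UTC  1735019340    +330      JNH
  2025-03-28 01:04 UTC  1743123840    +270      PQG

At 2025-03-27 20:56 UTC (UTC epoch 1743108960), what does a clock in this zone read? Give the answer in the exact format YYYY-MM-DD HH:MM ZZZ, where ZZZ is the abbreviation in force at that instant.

Query: 2025-03-27 20:56 UTC
Rule 2/3 (JNH, +05:30): 2024-12-24 05:49 UTC ≤ query < 2025-03-28 01:04 UTC
20·60 + 56 + 330 = 1586 min
1586 = 1·1440 + 146; 146 = 2·60 + 26 → 02:26, 2025-03-27 + 1 day = 2025-03-28
→ 2025-03-28 02:26 JNH

2025-03-28 02:26 JNH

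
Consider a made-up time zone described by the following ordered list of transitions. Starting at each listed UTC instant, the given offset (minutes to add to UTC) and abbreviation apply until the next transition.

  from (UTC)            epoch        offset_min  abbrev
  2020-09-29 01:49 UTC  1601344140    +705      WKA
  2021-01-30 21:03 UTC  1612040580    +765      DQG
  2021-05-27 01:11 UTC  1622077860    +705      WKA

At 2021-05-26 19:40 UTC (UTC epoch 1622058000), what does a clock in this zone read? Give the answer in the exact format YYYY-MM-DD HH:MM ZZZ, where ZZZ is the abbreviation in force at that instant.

Query: 2021-05-26 19:40 UTC
Rule 2/3 (DQG, +12:45): 2021-01-30 21:03 UTC ≤ query < 2021-05-27 01:11 UTC
19·60 + 40 + 765 = 1945 min
1945 = 1·1440 + 505; 505 = 8·60 + 25 → 08:25, 2021-05-26 + 1 day = 2021-05-27
→ 2021-05-27 08:25 DQG

2021-05-27 08:25 DQG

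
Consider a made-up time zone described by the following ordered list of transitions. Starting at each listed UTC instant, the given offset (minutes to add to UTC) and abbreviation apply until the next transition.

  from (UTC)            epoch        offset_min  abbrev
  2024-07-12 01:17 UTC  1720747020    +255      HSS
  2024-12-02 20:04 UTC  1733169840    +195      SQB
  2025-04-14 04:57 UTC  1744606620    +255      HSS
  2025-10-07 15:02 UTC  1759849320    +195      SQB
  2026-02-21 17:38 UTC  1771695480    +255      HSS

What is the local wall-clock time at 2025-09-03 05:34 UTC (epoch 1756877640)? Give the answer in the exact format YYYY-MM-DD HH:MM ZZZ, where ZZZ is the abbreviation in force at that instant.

2025-09-03 09:49 HSS

Query: 2025-09-03 05:34 UTC
Rule 3/5 (HSS, +04:15): 2025-04-14 04:57 UTC ≤ query < 2025-10-07 15:02 UTC
5·60 + 34 + 255 = 589 min
589 = 0·1440 + 589; 589 = 9·60 + 49 → 09:49, same day
→ 2025-09-03 09:49 HSS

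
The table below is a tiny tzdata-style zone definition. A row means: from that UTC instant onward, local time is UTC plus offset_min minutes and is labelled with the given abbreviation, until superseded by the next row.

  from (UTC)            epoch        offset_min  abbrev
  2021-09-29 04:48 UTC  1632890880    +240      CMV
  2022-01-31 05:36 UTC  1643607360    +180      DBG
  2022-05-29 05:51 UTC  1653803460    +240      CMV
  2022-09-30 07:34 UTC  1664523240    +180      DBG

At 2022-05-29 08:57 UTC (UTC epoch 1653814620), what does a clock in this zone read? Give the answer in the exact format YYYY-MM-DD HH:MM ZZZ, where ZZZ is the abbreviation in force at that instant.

2022-05-29 12:57 CMV

Query: 2022-05-29 08:57 UTC
Rule 3/4 (CMV, +04:00): 2022-05-29 05:51 UTC ≤ query < 2022-09-30 07:34 UTC
8·60 + 57 + 240 = 777 min
777 = 0·1440 + 777; 777 = 12·60 + 57 → 12:57, same day
→ 2022-05-29 12:57 CMV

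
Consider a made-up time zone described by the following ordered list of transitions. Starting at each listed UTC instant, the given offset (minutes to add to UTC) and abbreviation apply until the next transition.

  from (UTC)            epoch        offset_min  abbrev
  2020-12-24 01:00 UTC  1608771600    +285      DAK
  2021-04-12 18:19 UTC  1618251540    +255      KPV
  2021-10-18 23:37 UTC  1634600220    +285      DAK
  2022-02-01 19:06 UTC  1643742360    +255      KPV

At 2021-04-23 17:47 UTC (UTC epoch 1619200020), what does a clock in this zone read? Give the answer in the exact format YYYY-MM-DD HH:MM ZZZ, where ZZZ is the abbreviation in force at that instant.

Query: 2021-04-23 17:47 UTC
Rule 2/4 (KPV, +04:15): 2021-04-12 18:19 UTC ≤ query < 2021-10-18 23:37 UTC
17·60 + 47 + 255 = 1322 min
1322 = 0·1440 + 1322; 1322 = 22·60 + 2 → 22:02, same day
→ 2021-04-23 22:02 KPV

2021-04-23 22:02 KPV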